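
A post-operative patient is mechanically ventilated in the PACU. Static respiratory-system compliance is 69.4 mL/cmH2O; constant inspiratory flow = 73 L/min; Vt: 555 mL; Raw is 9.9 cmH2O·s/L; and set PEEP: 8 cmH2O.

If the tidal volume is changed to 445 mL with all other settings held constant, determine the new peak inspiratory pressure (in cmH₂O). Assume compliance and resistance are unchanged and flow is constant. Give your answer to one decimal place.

Flow: 73 L/min ÷ 60 = 1.2167 L/s.
PIP = Vt/C + R·V̇ + PEEP (constant-flow equation of motion).
Only the elastic term changes: ΔPIP = ΔVt / C = (445 − 555) / 69.4 = -1.585 cmH2O.
Original PIP = 555/69.4 + 9.9×1.2167 + 8 = 28.042 cmH2O; new PIP = 28.042 + (-1.585) = 26.457 cmH2O.

26.5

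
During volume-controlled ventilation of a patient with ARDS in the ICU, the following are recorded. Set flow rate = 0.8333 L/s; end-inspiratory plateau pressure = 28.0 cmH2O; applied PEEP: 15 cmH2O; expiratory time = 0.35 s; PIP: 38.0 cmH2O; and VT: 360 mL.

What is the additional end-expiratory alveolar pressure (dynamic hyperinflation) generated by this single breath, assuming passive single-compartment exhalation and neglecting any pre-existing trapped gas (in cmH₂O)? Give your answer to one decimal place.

R = (PIP − Pplat)/V̇ = (38.0 − 28.0) / 0.8333 = 10.0/0.8333 = 12.0 cmH2O·s/L.
C = Vt/(Pplat − PEEP) = 360.0 / (28.0 − 15) = 360.0/13.0 = 27.692 mL/cmH2O.
τ = R × C = 12.0 × 0.02769 L/cmH2O = 0.3323 s.
Fraction remaining = e^(−Te/τ) = e^(−0.35/0.3323) = 0.3488; trapped volume = 360.0 × 0.3488 = 125.57 mL.
Additional alveolar pressure from trapping ≈ V_trapped / C = 125.57 / 27.692 = 4.535 cmH2O.

4.5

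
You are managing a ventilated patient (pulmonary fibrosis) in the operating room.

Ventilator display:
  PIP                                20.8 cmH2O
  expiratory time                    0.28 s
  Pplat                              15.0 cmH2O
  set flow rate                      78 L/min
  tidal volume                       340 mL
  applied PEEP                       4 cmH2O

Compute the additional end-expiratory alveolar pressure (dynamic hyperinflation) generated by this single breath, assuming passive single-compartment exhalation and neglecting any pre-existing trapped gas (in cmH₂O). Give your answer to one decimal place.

1.4

Flow: 78 L/min ÷ 60 = 1.3 L/s.
R = (PIP − Pplat)/V̇ = (20.8 − 15.0) / 1.3 = 5.8/1.3 = 4.462 cmH2O·s/L.
C = Vt/(Pplat − PEEP) = 340.0 / (15.0 − 4) = 340.0/11.0 = 30.909 mL/cmH2O.
τ = R × C = 4.462 × 0.03091 L/cmH2O = 0.1379 s.
Fraction remaining = e^(−Te/τ) = e^(−0.28/0.1379) = 0.1313; trapped volume = 340.0 × 0.1313 = 44.642 mL.
Additional alveolar pressure from trapping ≈ V_trapped / C = 44.642 / 30.909 = 1.444 cmH2O.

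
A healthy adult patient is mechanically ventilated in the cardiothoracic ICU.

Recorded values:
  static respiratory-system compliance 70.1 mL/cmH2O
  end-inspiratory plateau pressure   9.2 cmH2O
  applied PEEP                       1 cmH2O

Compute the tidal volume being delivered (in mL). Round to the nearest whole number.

575

Vt = Cstat × (Pplat − PEEP) = 70.1 × (9.2 − 1) = 70.1 × 8.2 = 574.82 mL.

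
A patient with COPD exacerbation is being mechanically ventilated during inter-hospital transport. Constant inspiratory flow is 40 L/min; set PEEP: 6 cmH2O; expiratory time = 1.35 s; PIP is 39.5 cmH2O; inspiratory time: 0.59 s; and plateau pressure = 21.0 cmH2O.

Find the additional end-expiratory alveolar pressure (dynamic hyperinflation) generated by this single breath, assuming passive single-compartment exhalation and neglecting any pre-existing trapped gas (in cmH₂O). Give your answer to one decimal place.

2.3

Flow: 40 L/min ÷ 60 = 0.6667 L/s.
Vt = flow × Ti = 0.6667 L/s × 0.59 s × 1000 mL/L = 393.35 mL.
R = (PIP − Pplat)/V̇ = (39.5 − 21.0) / 0.6667 = 18.5/0.6667 = 27.749 cmH2O·s/L.
C = Vt/(Pplat − PEEP) = 393.35 / (21.0 − 6) = 393.35/15.0 = 26.223 mL/cmH2O.
τ = R × C = 27.749 × 0.02622 L/cmH2O = 0.7276 s.
Fraction remaining = e^(−Te/τ) = e^(−1.35/0.7276) = 0.1564; trapped volume = 393.35 × 0.1564 = 61.52 mL.
Additional alveolar pressure from trapping ≈ V_trapped / C = 61.52 / 26.223 = 2.346 cmH2O.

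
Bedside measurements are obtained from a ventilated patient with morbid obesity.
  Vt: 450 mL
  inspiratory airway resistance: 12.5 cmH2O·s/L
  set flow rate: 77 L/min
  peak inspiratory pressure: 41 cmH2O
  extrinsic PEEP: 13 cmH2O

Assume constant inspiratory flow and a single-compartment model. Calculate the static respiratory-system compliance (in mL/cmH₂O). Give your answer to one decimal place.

37.6

Flow: 77 L/min ÷ 60 = 1.2833 L/s.
Equation of motion (constant flow): PIP = Vt/C + R·V̇ + PEEP.
Vt/C = PIP − R·V̇ − PEEP = 41 − 12.5×1.2833 − 13 = 41 − 16.041 − 13 = 11.959 cmH2O.
C = Vt / 11.959 = 450 / 11.959 = 37.629 mL/cmH2O.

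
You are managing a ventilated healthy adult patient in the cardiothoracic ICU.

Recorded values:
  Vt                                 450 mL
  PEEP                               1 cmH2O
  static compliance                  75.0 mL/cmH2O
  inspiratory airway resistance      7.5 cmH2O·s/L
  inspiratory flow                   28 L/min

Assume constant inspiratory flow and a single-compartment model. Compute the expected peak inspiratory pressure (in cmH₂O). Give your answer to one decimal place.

10.5

Flow: 28 L/min ÷ 60 = 0.4667 L/s.
Equation of motion (constant flow): PIP = Vt/C + R·V̇ + PEEP.
PIP = 450/75.0 + 7.5×0.4667 + 1 = 6.0 + 3.5 + 1 = 10.5 cmH2O.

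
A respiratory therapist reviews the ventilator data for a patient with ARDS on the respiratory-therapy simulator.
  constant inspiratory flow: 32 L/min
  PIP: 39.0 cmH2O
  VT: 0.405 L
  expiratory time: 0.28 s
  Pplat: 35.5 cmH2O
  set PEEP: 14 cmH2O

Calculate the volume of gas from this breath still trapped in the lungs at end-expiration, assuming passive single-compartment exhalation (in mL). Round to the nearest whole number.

42

Flow: 32 L/min ÷ 60 = 0.5333 L/s.
R = (PIP − Pplat)/V̇ = (39.0 − 35.5) / 0.5333 = 3.5/0.5333 = 6.563 cmH2O·s/L.
C = Vt/(Pplat − PEEP) = 405.0 / (35.5 − 14) = 405.0/21.5 = 18.837 mL/cmH2O.
τ = R × C = 6.563 × 0.01884 L/cmH2O = 0.1236 s.
Fraction remaining = e^(−Te/τ) = e^(−0.28/0.1236) = 0.1038.
Trapped volume = 405.0 × 0.1038 = 42.039 mL.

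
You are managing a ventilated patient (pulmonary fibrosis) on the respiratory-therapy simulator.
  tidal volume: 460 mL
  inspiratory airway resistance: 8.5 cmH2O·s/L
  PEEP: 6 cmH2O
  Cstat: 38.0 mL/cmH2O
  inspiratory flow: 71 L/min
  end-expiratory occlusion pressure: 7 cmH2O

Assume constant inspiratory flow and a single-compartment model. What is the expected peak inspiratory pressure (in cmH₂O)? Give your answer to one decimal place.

29.2

Flow: 71 L/min ÷ 60 = 1.1833 L/s.
Total PEEP = 7 cmH2O (set 6 + intrinsic 1); this is the baseline alveolar pressure.
Equation of motion (constant flow): PIP = Vt/C + R·V̇ + PEEP.
PIP = 460/38.0 + 8.5×1.1833 + 7 = 12.105 + 10.058 + 7 = 29.163 cmH2O.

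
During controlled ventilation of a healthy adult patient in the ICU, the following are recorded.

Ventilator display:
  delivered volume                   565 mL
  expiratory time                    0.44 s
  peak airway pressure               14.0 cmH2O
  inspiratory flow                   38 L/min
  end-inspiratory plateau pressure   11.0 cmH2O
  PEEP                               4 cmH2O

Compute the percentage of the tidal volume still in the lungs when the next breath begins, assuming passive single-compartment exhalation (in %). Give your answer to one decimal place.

Flow: 38 L/min ÷ 60 = 0.6333 L/s.
R = (PIP − Pplat)/V̇ = (14.0 − 11.0) / 0.6333 = 3.0/0.6333 = 4.737 cmH2O·s/L.
C = Vt/(Pplat − PEEP) = 565.0 / (11.0 − 4) = 565.0/7.0 = 80.714 mL/cmH2O.
τ = R × C = 4.737 × 0.08071 L/cmH2O = 0.3823 s.
Fraction remaining at end-expiration = e^(−Te/τ) = e^(−0.44/0.3823) = 0.3163 → 31.63%.

31.6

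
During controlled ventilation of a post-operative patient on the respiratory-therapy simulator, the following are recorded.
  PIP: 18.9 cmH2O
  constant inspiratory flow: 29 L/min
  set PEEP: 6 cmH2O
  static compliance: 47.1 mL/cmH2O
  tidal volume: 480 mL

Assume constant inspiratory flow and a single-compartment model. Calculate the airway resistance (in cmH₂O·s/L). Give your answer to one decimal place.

Flow: 29 L/min ÷ 60 = 0.4833 L/s.
Equation of motion (constant flow): PIP = Vt/C + R·V̇ + PEEP.
R·V̇ = PIP − Vt/C − PEEP = 18.9 − 480/47.1 − 6 = 18.9 − 10.191 − 6 = 2.709 cmH2O.
R = 2.709 / 0.4833 = 5.605 cmH2O·s/L.

5.6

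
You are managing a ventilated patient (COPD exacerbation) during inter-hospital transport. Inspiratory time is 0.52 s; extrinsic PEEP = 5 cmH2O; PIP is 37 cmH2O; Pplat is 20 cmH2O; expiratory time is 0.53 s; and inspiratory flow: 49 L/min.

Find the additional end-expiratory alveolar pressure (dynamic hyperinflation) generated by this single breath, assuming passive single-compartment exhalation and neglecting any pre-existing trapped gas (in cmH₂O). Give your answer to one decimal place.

Flow: 49 L/min ÷ 60 = 0.8167 L/s.
Vt = flow × Ti = 0.8167 L/s × 0.52 s × 1000 mL/L = 424.68 mL.
R = (PIP − Pplat)/V̇ = (37 − 20) / 0.8167 = 17.0/0.8167 = 20.815 cmH2O·s/L.
C = Vt/(Pplat − PEEP) = 424.68 / (20 − 5) = 424.68/15.0 = 28.312 mL/cmH2O.
τ = R × C = 20.815 × 0.02831 L/cmH2O = 0.5893 s.
Fraction remaining = e^(−Te/τ) = e^(−0.53/0.5893) = 0.4068; trapped volume = 424.68 × 0.4068 = 172.76 mL.
Additional alveolar pressure from trapping ≈ V_trapped / C = 172.76 / 28.312 = 6.102 cmH2O.

6.1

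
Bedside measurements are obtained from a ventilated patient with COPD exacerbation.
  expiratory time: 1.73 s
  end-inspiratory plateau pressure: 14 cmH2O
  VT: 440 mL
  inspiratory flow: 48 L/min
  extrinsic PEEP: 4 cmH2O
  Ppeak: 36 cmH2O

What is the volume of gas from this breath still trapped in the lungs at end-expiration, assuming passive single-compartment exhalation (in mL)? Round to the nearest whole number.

Flow: 48 L/min ÷ 60 = 0.8 L/s.
R = (PIP − Pplat)/V̇ = (36 − 14) / 0.8 = 22.0/0.8 = 27.5 cmH2O·s/L.
C = Vt/(Pplat − PEEP) = 440.0 / (14 − 4) = 440.0/10.0 = 44.0 mL/cmH2O.
τ = R × C = 27.5 × 0.044 L/cmH2O = 1.21 s.
Fraction remaining = e^(−Te/τ) = e^(−1.73/1.21) = 0.2394.
Trapped volume = 440.0 × 0.2394 = 105.34 mL.

105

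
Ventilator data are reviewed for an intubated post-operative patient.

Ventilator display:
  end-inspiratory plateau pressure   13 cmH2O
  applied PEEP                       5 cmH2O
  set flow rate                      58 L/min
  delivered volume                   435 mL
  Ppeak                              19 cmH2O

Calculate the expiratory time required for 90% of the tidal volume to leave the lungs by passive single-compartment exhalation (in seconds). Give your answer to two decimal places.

Flow: 58 L/min ÷ 60 = 0.9667 L/s.
R = (PIP − Pplat)/V̇ = (19 − 13) / 0.9667 = 6.0/0.9667 = 6.207 cmH2O·s/L.
C = Vt/(Pplat − PEEP) = 435.0 / (13 − 5) = 435.0/8.0 = 54.375 mL/cmH2O.
τ = R × C = 6.207 × 0.05438 L/cmH2O = 0.3375 s.
t = −τ·ln(1 − 0.90) = −0.3375·ln(0.1) = 0.7771 s.

0.78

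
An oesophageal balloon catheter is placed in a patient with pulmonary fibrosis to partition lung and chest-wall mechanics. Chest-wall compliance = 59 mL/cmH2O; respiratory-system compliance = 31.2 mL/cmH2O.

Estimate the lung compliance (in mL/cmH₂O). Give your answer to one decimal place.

66.2

1/CL = 1/Crs − 1/Ccw.
1/CL = 1/31.2 − 1/59 = 0.0151.
CL = 66.225 mL/cmH2O.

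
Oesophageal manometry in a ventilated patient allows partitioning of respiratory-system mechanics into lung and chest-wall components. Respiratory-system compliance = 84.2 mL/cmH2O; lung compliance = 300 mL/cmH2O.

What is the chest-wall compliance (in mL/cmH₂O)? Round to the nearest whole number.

117

1/Ccw = 1/Crs − 1/CL.
1/Ccw = 1/84.2 − 1/300 = 0.008543.
Ccw = 117.05 mL/cmH2O.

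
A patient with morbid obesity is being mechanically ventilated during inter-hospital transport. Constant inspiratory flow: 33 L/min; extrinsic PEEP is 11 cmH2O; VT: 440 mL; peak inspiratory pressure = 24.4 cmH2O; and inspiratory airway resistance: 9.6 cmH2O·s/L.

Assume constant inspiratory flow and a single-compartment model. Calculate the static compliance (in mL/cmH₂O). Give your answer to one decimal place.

54.2

Flow: 33 L/min ÷ 60 = 0.55 L/s.
Equation of motion (constant flow): PIP = Vt/C + R·V̇ + PEEP.
Vt/C = PIP − R·V̇ − PEEP = 24.4 − 9.6×0.55 − 11 = 24.4 − 5.28 − 11 = 8.12 cmH2O.
C = Vt / 8.12 = 440 / 8.12 = 54.187 mL/cmH2O.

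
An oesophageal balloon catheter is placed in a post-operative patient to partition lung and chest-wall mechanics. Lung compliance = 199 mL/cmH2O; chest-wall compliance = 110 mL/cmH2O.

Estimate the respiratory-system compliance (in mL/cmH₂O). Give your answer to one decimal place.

70.8

Lung and chest wall are elastances in series: 1/Crs = 1/CL + 1/Ccw.
1/Crs = 1/199 + 1/110 = 0.01412.
Crs = 70.822 mL/cmH2O.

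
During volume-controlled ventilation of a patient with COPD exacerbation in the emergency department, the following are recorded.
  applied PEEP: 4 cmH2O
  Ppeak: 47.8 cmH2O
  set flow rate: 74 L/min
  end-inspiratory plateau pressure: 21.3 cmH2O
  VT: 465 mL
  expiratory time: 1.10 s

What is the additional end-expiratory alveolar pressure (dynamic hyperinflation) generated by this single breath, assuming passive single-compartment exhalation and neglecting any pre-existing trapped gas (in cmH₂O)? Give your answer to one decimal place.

2.6

Flow: 74 L/min ÷ 60 = 1.2333 L/s.
R = (PIP − Pplat)/V̇ = (47.8 − 21.3) / 1.2333 = 26.5/1.2333 = 21.487 cmH2O·s/L.
C = Vt/(Pplat − PEEP) = 465.0 / (21.3 − 4) = 465.0/17.3 = 26.879 mL/cmH2O.
τ = R × C = 21.487 × 0.02688 L/cmH2O = 0.5776 s.
Fraction remaining = e^(−Te/τ) = e^(−1.10/0.5776) = 0.1489; trapped volume = 465.0 × 0.1489 = 69.239 mL.
Additional alveolar pressure from trapping ≈ V_trapped / C = 69.239 / 26.879 = 2.576 cmH2O.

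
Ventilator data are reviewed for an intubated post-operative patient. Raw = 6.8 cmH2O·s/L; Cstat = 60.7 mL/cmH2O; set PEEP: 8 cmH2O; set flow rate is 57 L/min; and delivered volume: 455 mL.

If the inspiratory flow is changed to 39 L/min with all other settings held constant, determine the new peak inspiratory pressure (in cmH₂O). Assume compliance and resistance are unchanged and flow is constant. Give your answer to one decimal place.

Flow: 57 L/min ÷ 60 = 0.95 L/s.
New flow: 39 L/min ÷ 60 = 0.65 L/s.
PIP = Vt/C + R·V̇ + PEEP (constant-flow equation of motion).
Only the resistive term changes: ΔPIP = R × ΔV̇ = 6.8 × (0.65 − 0.95) = 6.8 × -0.3 = -2.04 cmH2O.
Original PIP = 455/60.7 + 6.8×0.95 + 8 = 21.956 cmH2O; new PIP = 21.956 + (-2.04) = 19.916 cmH2O.

19.9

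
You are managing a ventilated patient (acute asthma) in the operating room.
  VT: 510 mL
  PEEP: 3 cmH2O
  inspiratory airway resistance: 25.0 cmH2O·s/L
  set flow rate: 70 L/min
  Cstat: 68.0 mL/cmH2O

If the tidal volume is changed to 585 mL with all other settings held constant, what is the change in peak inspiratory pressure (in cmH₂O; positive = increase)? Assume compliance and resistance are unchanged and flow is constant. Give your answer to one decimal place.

1.1

PIP = Vt/C + R·V̇ + PEEP (constant-flow equation of motion).
Only the elastic term changes: ΔPIP = ΔVt / C = (585 − 510) / 68.0 = 1.103 cmH2O.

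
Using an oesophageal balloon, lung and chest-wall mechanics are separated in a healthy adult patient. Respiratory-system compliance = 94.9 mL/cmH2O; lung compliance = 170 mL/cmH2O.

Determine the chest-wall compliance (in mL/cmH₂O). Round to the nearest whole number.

215

1/Ccw = 1/Crs − 1/CL.
1/Ccw = 1/94.9 − 1/170 = 0.004655.
Ccw = 214.82 mL/cmH2O.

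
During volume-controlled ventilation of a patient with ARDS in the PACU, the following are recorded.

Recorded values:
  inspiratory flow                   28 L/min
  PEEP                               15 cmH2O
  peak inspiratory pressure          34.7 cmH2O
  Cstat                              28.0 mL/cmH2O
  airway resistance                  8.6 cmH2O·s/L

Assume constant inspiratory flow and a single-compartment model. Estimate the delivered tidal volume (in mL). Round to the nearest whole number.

Flow: 28 L/min ÷ 60 = 0.4667 L/s.
Equation of motion (constant flow): PIP = Vt/C + R·V̇ + PEEP.
Vt/C = PIP − R·V̇ − PEEP = 34.7 − 4.014 − 15 = 15.686 cmH2O.
Vt = C × 15.686 = 28.0 × 15.686 = 439.21 mL.

439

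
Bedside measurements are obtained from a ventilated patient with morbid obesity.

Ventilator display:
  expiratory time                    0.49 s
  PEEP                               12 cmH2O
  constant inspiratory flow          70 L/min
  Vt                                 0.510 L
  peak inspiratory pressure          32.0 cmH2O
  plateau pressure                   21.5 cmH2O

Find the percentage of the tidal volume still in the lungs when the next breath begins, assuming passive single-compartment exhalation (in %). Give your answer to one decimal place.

Flow: 70 L/min ÷ 60 = 1.1667 L/s.
R = (PIP − Pplat)/V̇ = (32.0 − 21.5) / 1.1667 = 10.5/1.1667 = 9.0 cmH2O·s/L.
C = Vt/(Pplat − PEEP) = 510.0 / (21.5 − 12) = 510.0/9.5 = 53.684 mL/cmH2O.
τ = R × C = 9.0 × 0.05368 L/cmH2O = 0.4831 s.
Fraction remaining at end-expiration = e^(−Te/τ) = e^(−0.49/0.4831) = 0.3627 → 36.27%.

36.3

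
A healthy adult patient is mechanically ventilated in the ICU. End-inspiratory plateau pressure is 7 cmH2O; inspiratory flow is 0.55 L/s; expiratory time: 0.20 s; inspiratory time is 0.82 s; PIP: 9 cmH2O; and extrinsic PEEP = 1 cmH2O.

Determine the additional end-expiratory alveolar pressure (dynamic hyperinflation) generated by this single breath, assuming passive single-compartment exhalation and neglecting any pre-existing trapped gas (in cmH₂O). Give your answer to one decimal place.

2.9

Vt = flow × Ti = 0.55 L/s × 0.82 s × 1000 mL/L = 451.0 mL.
R = (PIP − Pplat)/V̇ = (9 − 7) / 0.55 = 2.0/0.55 = 3.636 cmH2O·s/L.
C = Vt/(Pplat − PEEP) = 451.0 / (7 − 1) = 451.0/6.0 = 75.167 mL/cmH2O.
τ = R × C = 3.636 × 0.07517 L/cmH2O = 0.2733 s.
Fraction remaining = e^(−Te/τ) = e^(−0.20/0.2733) = 0.481; trapped volume = 451.0 × 0.481 = 216.93 mL.
Additional alveolar pressure from trapping ≈ V_trapped / C = 216.93 / 75.167 = 2.886 cmH2O.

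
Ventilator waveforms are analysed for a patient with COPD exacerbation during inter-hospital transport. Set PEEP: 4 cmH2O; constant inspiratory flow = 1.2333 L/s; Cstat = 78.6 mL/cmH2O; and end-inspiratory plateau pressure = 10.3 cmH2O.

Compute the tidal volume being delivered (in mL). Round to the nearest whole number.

495

Vt = Cstat × (Pplat − PEEP) = 78.6 × (10.3 − 4) = 78.6 × 6.3 = 495.18 mL.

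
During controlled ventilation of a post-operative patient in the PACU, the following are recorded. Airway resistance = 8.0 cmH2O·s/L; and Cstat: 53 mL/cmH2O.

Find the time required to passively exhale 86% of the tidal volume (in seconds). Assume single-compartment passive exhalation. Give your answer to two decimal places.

τ = R × C = 8.0 × 53 mL/cmH2O = 8.0 × 0.053 L/cmH2O = 0.424 s.
Exhaled fraction f = 1 − e^(−t/τ) → t = −τ·ln(1 − f) = −0.424·ln(0.14) = 0.8336 s.

0.83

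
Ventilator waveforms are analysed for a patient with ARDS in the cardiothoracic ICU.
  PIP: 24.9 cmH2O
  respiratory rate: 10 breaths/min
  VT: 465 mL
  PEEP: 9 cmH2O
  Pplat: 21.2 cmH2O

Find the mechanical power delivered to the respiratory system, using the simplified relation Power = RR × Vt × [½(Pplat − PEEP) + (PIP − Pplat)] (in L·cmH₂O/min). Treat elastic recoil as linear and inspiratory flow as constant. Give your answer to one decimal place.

45.6

Per-breath work = Vt × [½(Pplat−PEEP) + (PIP−Pplat)] = 0.465 × [0.5×12.2 + 3.7] = 0.465 × 9.8 = 4.557 L·cmH2O.
Power = 10 × 4.557 = 45.57 L·cmH2O/min.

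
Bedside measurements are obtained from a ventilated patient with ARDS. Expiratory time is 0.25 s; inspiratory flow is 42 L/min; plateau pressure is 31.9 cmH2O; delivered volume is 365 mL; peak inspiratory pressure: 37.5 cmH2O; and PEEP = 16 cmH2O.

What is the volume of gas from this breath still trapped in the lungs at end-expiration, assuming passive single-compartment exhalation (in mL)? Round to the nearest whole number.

Flow: 42 L/min ÷ 60 = 0.7 L/s.
R = (PIP − Pplat)/V̇ = (37.5 − 31.9) / 0.7 = 5.6/0.7 = 8.0 cmH2O·s/L.
C = Vt/(Pplat − PEEP) = 365.0 / (31.9 − 16) = 365.0/15.9 = 22.956 mL/cmH2O.
τ = R × C = 8.0 × 0.02296 L/cmH2O = 0.1837 s.
Fraction remaining = e^(−Te/τ) = e^(−0.25/0.1837) = 0.2564.
Trapped volume = 365.0 × 0.2564 = 93.586 mL.

94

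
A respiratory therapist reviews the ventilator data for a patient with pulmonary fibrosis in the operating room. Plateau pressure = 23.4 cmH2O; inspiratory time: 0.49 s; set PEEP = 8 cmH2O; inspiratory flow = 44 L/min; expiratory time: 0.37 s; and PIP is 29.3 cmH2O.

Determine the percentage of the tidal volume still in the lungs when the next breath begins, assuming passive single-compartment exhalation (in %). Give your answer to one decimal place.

13.9

Flow: 44 L/min ÷ 60 = 0.7333 L/s.
Vt = flow × Ti = 0.7333 L/s × 0.49 s × 1000 mL/L = 359.32 mL.
R = (PIP − Pplat)/V̇ = (29.3 − 23.4) / 0.7333 = 5.9/0.7333 = 8.046 cmH2O·s/L.
C = Vt/(Pplat − PEEP) = 359.32 / (23.4 − 8) = 359.32/15.4 = 23.332 mL/cmH2O.
τ = R × C = 8.046 × 0.02333 L/cmH2O = 0.1877 s.
Fraction remaining at end-expiration = e^(−Te/τ) = e^(−0.37/0.1877) = 0.1393 → 13.93%.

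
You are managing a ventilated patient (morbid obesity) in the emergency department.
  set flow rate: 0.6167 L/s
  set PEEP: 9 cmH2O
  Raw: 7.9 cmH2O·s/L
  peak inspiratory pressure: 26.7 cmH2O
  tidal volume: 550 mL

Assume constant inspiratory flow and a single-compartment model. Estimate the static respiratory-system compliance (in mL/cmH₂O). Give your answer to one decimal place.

42.9

Equation of motion (constant flow): PIP = Vt/C + R·V̇ + PEEP.
Vt/C = PIP − R·V̇ − PEEP = 26.7 − 7.9×0.6167 − 9 = 26.7 − 4.872 − 9 = 12.828 cmH2O.
C = Vt / 12.828 = 550 / 12.828 = 42.875 mL/cmH2O.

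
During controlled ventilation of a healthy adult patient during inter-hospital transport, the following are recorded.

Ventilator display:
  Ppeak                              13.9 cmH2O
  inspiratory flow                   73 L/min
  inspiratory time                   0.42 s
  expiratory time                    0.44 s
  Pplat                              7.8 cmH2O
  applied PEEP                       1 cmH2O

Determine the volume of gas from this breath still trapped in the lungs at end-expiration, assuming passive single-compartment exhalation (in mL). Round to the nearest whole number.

159

Flow: 73 L/min ÷ 60 = 1.2167 L/s.
Vt = flow × Ti = 1.2167 L/s × 0.42 s × 1000 mL/L = 511.01 mL.
R = (PIP − Pplat)/V̇ = (13.9 − 7.8) / 1.2167 = 6.1/1.2167 = 5.014 cmH2O·s/L.
C = Vt/(Pplat − PEEP) = 511.01 / (7.8 − 1) = 511.01/6.8 = 75.149 mL/cmH2O.
τ = R × C = 5.014 × 0.07515 L/cmH2O = 0.3768 s.
Fraction remaining = e^(−Te/τ) = e^(−0.44/0.3768) = 0.3111.
Trapped volume = 511.01 × 0.3111 = 158.98 mL.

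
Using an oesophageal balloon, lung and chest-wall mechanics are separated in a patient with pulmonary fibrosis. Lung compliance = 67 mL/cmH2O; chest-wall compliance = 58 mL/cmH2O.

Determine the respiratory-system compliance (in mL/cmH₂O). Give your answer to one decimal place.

Lung and chest wall are elastances in series: 1/Crs = 1/CL + 1/Ccw.
1/Crs = 1/67 + 1/58 = 0.03217.
Crs = 31.085 mL/cmH2O.

31.1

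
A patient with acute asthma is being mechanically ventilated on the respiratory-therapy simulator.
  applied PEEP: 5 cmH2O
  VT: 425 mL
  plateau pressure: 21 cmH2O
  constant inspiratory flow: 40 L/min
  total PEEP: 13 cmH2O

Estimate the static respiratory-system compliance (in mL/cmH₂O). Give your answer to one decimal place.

53.1

End-expiratory occlusion gives total PEEP = 13 cmH2O (intrinsic PEEP = 13 − 5 = 8). Use total PEEP for the elastic gradient.
Cstat = Vt / (Pplat − PEEPtotal) = 425 / (21 − 13) = 425 / 8.0 = 53.125 mL/cmH2O.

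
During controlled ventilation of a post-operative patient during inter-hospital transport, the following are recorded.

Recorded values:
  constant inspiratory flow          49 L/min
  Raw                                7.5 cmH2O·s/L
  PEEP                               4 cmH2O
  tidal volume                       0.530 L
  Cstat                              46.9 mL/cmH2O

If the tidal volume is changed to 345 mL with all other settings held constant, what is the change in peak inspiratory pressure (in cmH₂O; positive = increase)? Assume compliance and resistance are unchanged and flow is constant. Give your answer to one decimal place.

-3.9

PIP = Vt/C + R·V̇ + PEEP (constant-flow equation of motion).
Only the elastic term changes: ΔPIP = ΔVt / C = (345 − 530) / 46.9 = -3.945 cmH2O.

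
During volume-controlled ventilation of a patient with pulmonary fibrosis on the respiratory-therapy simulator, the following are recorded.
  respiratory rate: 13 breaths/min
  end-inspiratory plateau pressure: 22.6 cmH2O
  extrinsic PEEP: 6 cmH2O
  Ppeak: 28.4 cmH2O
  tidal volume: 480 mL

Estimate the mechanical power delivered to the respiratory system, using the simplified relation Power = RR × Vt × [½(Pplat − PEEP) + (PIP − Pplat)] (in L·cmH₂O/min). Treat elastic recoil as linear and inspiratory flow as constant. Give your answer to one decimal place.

88.0

Per-breath work = Vt × [½(Pplat−PEEP) + (PIP−Pplat)] = 0.480 × [0.5×16.6 + 5.8] = 0.480 × 14.1 = 6.768 L·cmH2O.
Power = 13 × 6.768 = 87.984 L·cmH2O/min.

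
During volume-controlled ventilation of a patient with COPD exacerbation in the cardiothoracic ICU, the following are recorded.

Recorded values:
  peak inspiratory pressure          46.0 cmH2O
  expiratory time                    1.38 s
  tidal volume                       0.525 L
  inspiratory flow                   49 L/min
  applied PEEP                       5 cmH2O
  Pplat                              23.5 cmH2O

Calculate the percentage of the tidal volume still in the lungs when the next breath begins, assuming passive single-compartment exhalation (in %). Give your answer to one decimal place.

17.1

Flow: 49 L/min ÷ 60 = 0.8167 L/s.
R = (PIP − Pplat)/V̇ = (46.0 − 23.5) / 0.8167 = 22.5/0.8167 = 27.55 cmH2O·s/L.
C = Vt/(Pplat − PEEP) = 525.0 / (23.5 − 5) = 525.0/18.5 = 28.378 mL/cmH2O.
τ = R × C = 27.55 × 0.02838 L/cmH2O = 0.7819 s.
Fraction remaining at end-expiration = e^(−Te/τ) = e^(−1.38/0.7819) = 0.1712 → 17.12%.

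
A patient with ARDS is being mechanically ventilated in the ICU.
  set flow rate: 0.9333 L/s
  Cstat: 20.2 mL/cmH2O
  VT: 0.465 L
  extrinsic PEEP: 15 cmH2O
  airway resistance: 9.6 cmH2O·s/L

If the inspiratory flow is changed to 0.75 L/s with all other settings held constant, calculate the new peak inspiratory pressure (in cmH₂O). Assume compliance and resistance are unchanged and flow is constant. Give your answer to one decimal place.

PIP = Vt/C + R·V̇ + PEEP (constant-flow equation of motion).
Only the resistive term changes: ΔPIP = R × ΔV̇ = 9.6 × (0.75 − 0.9333) = 9.6 × -0.1833 = -1.76 cmH2O.
Original PIP = 465/20.2 + 9.6×0.9333 + 15 = 46.979 cmH2O; new PIP = 46.979 + (-1.76) = 45.219 cmH2O.

45.2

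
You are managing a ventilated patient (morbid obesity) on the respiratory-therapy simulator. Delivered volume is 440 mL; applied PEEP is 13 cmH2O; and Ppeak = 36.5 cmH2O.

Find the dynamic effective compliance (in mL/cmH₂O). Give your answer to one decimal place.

18.7

Dynamic compliance = Vt / (PIP − PEEP) = 440 / (36.5 − 13) = 440 / 23.5 = 18.723 mL/cmH2O.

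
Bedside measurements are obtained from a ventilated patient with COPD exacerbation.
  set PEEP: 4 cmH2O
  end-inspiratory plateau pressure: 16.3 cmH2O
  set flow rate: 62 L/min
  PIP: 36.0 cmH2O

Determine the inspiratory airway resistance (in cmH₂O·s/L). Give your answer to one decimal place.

Flow: 62 L/min ÷ 60 = 1.0333 L/s.
Raw = (PIP − Pplat) / flow = (36.0 − 16.3) / 1.0333 = 19.7 / 1.0333 = 19.065 cmH2O·s/L.

19.1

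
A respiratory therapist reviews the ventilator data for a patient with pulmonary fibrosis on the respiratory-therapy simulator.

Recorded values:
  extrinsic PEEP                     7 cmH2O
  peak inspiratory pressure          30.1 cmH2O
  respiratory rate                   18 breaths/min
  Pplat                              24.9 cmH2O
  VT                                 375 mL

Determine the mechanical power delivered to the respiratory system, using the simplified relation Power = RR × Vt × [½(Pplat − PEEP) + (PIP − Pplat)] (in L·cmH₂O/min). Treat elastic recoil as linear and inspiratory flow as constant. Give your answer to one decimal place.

Per-breath work = Vt × [½(Pplat−PEEP) + (PIP−Pplat)] = 0.375 × [0.5×17.9 + 5.2] = 0.375 × 14.15 = 5.306 L·cmH2O.
Power = 18 × 5.306 = 95.508 L·cmH2O/min.

95.5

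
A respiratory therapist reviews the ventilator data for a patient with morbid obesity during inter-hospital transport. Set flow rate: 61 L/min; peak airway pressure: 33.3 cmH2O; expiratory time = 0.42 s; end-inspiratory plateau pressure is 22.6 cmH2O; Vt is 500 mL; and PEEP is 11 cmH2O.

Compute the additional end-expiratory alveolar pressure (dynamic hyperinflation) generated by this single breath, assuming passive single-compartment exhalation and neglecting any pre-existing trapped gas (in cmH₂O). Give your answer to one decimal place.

Flow: 61 L/min ÷ 60 = 1.0167 L/s.
R = (PIP − Pplat)/V̇ = (33.3 − 22.6) / 1.0167 = 10.7/1.0167 = 10.524 cmH2O·s/L.
C = Vt/(Pplat − PEEP) = 500.0 / (22.6 − 11) = 500.0/11.6 = 43.103 mL/cmH2O.
τ = R × C = 10.524 × 0.0431 L/cmH2O = 0.4536 s.
Fraction remaining = e^(−Te/τ) = e^(−0.42/0.4536) = 0.3962; trapped volume = 500.0 × 0.3962 = 198.1 mL.
Additional alveolar pressure from trapping ≈ V_trapped / C = 198.1 / 43.103 = 4.596 cmH2O.

4.6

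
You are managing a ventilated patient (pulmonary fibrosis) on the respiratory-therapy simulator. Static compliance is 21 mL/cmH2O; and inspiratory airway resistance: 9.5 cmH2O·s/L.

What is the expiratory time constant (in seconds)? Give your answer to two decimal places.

τ = R × C = 9.5 × 21 mL/cmH2O = 9.5 × 0.021 L/cmH2O = 0.1995 s.

0.20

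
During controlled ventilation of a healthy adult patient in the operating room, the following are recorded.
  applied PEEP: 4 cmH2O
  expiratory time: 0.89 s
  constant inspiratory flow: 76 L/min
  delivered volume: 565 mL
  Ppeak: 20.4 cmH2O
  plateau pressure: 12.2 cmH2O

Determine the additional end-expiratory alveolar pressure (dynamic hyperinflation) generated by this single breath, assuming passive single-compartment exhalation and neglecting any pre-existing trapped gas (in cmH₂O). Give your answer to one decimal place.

1.1

Flow: 76 L/min ÷ 60 = 1.2667 L/s.
R = (PIP − Pplat)/V̇ = (20.4 − 12.2) / 1.2667 = 8.2/1.2667 = 6.474 cmH2O·s/L.
C = Vt/(Pplat − PEEP) = 565.0 / (12.2 − 4) = 565.0/8.2 = 68.902 mL/cmH2O.
τ = R × C = 6.474 × 0.0689 L/cmH2O = 0.4461 s.
Fraction remaining = e^(−Te/τ) = e^(−0.89/0.4461) = 0.136; trapped volume = 565.0 × 0.136 = 76.84 mL.
Additional alveolar pressure from trapping ≈ V_trapped / C = 76.84 / 68.902 = 1.115 cmH2O.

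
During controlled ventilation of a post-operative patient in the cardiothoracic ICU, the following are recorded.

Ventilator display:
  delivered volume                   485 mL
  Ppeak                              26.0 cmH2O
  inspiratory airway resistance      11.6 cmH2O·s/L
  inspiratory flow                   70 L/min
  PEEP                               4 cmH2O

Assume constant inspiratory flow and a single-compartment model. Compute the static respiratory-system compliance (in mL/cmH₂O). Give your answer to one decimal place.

57.3

Flow: 70 L/min ÷ 60 = 1.1667 L/s.
Equation of motion (constant flow): PIP = Vt/C + R·V̇ + PEEP.
Vt/C = PIP − R·V̇ − PEEP = 26.0 − 11.6×1.1667 − 4 = 26.0 − 13.534 − 4 = 8.466 cmH2O.
C = Vt / 8.466 = 485 / 8.466 = 57.288 mL/cmH2O.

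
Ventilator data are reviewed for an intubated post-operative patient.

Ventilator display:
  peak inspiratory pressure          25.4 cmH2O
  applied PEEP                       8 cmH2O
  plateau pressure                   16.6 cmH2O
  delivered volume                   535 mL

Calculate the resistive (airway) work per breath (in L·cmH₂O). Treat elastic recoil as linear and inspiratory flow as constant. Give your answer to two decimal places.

With constant inspiratory flow the resistive pressure is constant at PIP − Pplat = 25.4 − 16.6 = 8.8 cmH2O, so resistive work = 8.8 × 0.535 = 4.708 L·cmH2O.

4.71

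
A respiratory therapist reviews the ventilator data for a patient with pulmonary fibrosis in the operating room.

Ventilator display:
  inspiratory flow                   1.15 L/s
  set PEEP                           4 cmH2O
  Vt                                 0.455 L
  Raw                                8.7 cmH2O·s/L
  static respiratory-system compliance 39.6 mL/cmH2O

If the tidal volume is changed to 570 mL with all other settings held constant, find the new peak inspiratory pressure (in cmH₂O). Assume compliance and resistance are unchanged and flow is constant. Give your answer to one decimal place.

28.4

PIP = Vt/C + R·V̇ + PEEP (constant-flow equation of motion).
Only the elastic term changes: ΔPIP = ΔVt / C = (570 − 455) / 39.6 = 2.904 cmH2O.
Original PIP = 455/39.6 + 8.7×1.15 + 4 = 25.495 cmH2O; new PIP = 25.495 + (2.904) = 28.399 cmH2O.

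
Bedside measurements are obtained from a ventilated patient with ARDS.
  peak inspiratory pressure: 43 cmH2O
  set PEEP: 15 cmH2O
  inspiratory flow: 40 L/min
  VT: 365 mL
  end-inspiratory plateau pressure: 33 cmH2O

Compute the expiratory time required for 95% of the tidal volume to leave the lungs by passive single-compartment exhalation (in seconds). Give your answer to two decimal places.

Flow: 40 L/min ÷ 60 = 0.6667 L/s.
R = (PIP − Pplat)/V̇ = (43 − 33) / 0.6667 = 10.0/0.6667 = 14.999 cmH2O·s/L.
C = Vt/(Pplat − PEEP) = 365.0 / (33 − 15) = 365.0/18.0 = 20.278 mL/cmH2O.
τ = R × C = 14.999 × 0.02028 L/cmH2O = 0.3042 s.
t = −τ·ln(1 − 0.95) = −0.3042·ln(0.05) = 0.9113 s.

0.91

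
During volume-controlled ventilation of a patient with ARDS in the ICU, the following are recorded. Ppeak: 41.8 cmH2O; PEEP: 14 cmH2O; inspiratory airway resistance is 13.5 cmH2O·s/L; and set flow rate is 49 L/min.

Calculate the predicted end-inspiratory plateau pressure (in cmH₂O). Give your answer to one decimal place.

Flow: 49 L/min ÷ 60 = 0.8167 L/s.
Pplat = PIP − Raw × flow = 41.8 − 13.5 × 0.8167 = 41.8 − 11.025 = 30.775 cmH2O.

30.8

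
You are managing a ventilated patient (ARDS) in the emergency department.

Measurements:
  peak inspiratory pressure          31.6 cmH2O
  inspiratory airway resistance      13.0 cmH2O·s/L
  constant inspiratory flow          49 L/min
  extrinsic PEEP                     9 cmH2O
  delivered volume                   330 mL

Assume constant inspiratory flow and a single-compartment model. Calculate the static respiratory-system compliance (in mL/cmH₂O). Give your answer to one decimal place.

27.5

Flow: 49 L/min ÷ 60 = 0.8167 L/s.
Equation of motion (constant flow): PIP = Vt/C + R·V̇ + PEEP.
Vt/C = PIP − R·V̇ − PEEP = 31.6 − 13.0×0.8167 − 9 = 31.6 − 10.617 − 9 = 11.983 cmH2O.
C = Vt / 11.983 = 330 / 11.983 = 27.539 mL/cmH2O.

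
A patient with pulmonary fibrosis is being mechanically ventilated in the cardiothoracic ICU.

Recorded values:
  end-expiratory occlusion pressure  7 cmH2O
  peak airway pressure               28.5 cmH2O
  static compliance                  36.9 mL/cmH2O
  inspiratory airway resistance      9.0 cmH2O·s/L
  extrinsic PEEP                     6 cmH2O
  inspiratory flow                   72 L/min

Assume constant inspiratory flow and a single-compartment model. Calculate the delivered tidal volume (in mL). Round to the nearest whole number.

395

Flow: 72 L/min ÷ 60 = 1.2 L/s.
Total PEEP = 7 cmH2O (set 6 + intrinsic 1); this is the baseline alveolar pressure.
Equation of motion (constant flow): PIP = Vt/C + R·V̇ + PEEP.
Vt/C = PIP − R·V̇ − PEEP = 28.5 − 10.8 − 7 = 10.7 cmH2O.
Vt = C × 10.7 = 36.9 × 10.7 = 394.83 mL.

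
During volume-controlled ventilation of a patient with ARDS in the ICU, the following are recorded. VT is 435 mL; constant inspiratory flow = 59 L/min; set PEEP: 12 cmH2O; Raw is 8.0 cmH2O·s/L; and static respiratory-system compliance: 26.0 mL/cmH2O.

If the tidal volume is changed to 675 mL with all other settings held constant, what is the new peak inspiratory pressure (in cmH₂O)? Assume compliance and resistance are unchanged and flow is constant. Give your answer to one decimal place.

45.8

Flow: 59 L/min ÷ 60 = 0.9833 L/s.
PIP = Vt/C + R·V̇ + PEEP (constant-flow equation of motion).
Only the elastic term changes: ΔPIP = ΔVt / C = (675 − 435) / 26.0 = 9.231 cmH2O.
Original PIP = 435/26.0 + 8.0×0.9833 + 12 = 36.597 cmH2O; new PIP = 36.597 + (9.231) = 45.828 cmH2O.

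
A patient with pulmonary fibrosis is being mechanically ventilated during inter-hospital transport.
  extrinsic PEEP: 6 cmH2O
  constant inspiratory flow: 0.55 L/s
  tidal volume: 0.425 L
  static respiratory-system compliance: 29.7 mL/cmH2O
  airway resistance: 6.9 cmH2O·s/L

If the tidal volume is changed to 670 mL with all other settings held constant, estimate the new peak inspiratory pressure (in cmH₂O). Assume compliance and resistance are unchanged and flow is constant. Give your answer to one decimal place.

32.4

PIP = Vt/C + R·V̇ + PEEP (constant-flow equation of motion).
Only the elastic term changes: ΔPIP = ΔVt / C = (670 − 425) / 29.7 = 8.249 cmH2O.
Original PIP = 425/29.7 + 6.9×0.55 + 6 = 24.105 cmH2O; new PIP = 24.105 + (8.249) = 32.354 cmH2O.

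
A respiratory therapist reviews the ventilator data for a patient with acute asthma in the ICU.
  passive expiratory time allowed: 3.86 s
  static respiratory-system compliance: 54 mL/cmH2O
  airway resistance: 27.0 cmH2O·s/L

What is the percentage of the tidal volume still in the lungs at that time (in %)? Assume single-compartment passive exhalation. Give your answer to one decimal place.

τ = R × C = 27.0 × 54 mL/cmH2O = 27.0 × 0.054 L/cmH2O = 1.458 s.
Passive exhalation: V(t)/V₀ = e^(−t/τ) = e^(−3.86/1.458) = 0.07083.
Fraction remaining = 0.07083 → 7.083%.

7.1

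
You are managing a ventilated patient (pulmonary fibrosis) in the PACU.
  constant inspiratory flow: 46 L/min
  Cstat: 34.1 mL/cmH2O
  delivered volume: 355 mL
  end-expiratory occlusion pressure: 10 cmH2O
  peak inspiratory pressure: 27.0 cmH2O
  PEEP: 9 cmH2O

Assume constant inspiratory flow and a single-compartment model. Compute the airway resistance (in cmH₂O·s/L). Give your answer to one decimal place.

8.6

Flow: 46 L/min ÷ 60 = 0.7667 L/s.
Total PEEP = 10 cmH2O (set 9 + intrinsic 1); this is the baseline alveolar pressure.
Equation of motion (constant flow): PIP = Vt/C + R·V̇ + PEEP.
R·V̇ = PIP − Vt/C − PEEP = 27.0 − 355/34.1 − 10 = 27.0 − 10.411 − 10 = 6.589 cmH2O.
R = 6.589 / 0.7667 = 8.594 cmH2O·s/L.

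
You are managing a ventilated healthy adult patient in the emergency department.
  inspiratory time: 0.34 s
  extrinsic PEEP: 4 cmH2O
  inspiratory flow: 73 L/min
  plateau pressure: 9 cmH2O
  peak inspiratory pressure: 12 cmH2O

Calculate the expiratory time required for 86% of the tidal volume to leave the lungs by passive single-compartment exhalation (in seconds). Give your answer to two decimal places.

Flow: 73 L/min ÷ 60 = 1.2167 L/s.
Vt = flow × Ti = 1.2167 L/s × 0.34 s × 1000 mL/L = 413.68 mL.
R = (PIP − Pplat)/V̇ = (12 − 9) / 1.2167 = 3.0/1.2167 = 2.466 cmH2O·s/L.
C = Vt/(Pplat − PEEP) = 413.68 / (9 − 4) = 413.68/5.0 = 82.736 mL/cmH2O.
τ = R × C = 2.466 × 0.08274 L/cmH2O = 0.204 s.
t = −τ·ln(1 − 0.86) = −0.204·ln(0.14) = 0.4011 s.

0.40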